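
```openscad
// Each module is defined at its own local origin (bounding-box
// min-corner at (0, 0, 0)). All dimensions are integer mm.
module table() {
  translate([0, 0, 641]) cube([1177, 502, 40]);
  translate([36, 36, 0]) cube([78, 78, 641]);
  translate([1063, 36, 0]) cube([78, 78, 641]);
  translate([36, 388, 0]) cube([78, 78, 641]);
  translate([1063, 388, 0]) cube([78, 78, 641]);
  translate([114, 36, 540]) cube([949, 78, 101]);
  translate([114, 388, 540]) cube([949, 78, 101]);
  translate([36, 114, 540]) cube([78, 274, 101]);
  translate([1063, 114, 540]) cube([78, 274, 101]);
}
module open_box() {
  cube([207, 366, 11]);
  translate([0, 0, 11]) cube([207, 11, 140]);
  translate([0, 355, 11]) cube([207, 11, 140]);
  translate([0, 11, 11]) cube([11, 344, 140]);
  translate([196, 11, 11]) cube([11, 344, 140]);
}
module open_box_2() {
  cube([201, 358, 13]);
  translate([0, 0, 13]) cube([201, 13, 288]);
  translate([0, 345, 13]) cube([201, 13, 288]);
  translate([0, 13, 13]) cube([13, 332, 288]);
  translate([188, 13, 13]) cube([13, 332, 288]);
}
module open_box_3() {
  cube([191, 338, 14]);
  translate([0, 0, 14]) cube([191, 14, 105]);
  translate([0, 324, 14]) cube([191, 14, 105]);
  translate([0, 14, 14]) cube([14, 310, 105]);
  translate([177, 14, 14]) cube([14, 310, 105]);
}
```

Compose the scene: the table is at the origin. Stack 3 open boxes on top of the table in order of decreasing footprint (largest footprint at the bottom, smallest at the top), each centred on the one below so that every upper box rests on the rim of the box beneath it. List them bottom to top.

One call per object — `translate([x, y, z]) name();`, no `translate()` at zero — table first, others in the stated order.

table();
translate([485, 68, 681]) open_box();
translate([488, 72, 832]) open_box_2();
translate([493, 82, 1133]) open_box_3();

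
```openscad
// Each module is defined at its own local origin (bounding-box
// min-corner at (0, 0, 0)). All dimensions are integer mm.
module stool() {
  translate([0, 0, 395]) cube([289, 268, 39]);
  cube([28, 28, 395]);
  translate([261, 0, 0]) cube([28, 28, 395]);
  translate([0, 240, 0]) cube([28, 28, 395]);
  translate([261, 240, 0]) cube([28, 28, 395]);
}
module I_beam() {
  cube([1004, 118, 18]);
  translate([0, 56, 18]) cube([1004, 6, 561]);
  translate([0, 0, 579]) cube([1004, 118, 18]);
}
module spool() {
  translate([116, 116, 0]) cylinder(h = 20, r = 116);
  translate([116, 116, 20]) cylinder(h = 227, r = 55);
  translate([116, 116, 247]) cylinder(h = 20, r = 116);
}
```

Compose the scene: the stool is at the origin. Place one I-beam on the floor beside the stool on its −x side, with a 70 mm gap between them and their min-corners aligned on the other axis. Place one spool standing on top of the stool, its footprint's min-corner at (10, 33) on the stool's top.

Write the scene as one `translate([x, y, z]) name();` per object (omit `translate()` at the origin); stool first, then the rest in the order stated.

stool();
translate([-1074, 0, 0]) I_beam();
translate([10, 33, 434]) spool();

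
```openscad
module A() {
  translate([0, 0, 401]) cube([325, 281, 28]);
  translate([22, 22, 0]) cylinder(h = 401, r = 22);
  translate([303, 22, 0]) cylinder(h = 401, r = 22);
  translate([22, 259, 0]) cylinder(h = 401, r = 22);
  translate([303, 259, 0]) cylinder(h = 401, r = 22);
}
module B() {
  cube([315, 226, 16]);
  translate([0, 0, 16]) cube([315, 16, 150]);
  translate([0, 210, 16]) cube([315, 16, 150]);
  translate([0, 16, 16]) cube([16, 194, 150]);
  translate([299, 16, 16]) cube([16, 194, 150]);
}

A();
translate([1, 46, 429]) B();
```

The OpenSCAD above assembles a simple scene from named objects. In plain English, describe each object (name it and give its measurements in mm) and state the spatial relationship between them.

A is a simple wooden stool: a rectangular seat 325 mm (x) by 281 mm (y), 28 mm thick, top face at z = 429 mm, on four round legs, each 44 mm in diameter. The legs rest on z = 0, each leg's axis is inset half a diameter from the nearest pair of seat edges (so the leg's bounding box is flush with the corner).

B is an open storage box with external size 315×226×166 mm and wall thickness 16 mm (the base is also 16 mm thick). The base covers the whole footprint; the four walls stand on the base, with the y-facing walls full-width and the x-facing walls fitting between their inner faces.

The open box is on top of the stool.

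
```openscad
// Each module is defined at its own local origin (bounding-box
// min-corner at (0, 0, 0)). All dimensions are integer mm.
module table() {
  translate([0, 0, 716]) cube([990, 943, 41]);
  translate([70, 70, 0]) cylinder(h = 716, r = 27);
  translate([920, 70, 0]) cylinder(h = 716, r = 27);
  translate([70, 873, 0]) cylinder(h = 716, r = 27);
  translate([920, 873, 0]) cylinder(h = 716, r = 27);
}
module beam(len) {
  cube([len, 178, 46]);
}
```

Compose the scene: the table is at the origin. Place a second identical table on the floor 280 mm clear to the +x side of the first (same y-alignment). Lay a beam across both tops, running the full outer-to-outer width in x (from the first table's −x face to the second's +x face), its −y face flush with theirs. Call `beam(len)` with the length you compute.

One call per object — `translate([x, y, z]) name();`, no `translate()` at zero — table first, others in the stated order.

table();
translate([1270, 0, 0]) table();
translate([0, 0, 757]) beam(2260);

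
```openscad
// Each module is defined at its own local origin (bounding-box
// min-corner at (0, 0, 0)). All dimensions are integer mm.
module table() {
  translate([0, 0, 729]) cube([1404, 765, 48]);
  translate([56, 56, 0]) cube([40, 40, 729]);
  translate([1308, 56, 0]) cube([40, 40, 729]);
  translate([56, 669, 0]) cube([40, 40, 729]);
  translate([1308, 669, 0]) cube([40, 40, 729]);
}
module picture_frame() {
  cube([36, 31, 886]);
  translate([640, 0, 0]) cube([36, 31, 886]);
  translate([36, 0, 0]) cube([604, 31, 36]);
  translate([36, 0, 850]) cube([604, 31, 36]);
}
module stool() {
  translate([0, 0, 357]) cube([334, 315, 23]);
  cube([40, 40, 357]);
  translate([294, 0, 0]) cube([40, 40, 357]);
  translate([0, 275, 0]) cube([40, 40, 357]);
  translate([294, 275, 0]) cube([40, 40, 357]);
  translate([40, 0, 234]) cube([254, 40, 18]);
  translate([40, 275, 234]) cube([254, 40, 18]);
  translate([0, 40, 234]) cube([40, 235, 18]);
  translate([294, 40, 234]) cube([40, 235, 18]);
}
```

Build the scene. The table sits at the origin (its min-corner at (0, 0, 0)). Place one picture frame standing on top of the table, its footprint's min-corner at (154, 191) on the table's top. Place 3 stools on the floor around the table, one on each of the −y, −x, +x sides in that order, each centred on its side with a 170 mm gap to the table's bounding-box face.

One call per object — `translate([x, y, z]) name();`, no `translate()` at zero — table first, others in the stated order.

table();
translate([154, 191, 777]) picture_frame();
translate([535, -485, 0]) stool();
translate([-504, 225, 0]) stool();
translate([1574, 225, 0]) stool();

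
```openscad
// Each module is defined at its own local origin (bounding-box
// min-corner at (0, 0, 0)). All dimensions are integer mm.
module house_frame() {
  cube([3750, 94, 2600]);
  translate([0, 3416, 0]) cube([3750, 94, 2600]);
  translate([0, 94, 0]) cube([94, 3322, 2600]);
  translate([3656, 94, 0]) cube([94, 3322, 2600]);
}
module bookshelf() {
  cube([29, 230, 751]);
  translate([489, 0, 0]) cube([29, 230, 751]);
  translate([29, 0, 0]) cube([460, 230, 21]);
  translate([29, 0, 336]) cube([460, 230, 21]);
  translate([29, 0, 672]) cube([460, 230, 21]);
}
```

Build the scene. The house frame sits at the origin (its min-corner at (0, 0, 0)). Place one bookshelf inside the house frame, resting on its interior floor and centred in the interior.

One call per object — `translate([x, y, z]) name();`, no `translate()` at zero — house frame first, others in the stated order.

house_frame();
translate([1616, 1640, 0]) bookshelf();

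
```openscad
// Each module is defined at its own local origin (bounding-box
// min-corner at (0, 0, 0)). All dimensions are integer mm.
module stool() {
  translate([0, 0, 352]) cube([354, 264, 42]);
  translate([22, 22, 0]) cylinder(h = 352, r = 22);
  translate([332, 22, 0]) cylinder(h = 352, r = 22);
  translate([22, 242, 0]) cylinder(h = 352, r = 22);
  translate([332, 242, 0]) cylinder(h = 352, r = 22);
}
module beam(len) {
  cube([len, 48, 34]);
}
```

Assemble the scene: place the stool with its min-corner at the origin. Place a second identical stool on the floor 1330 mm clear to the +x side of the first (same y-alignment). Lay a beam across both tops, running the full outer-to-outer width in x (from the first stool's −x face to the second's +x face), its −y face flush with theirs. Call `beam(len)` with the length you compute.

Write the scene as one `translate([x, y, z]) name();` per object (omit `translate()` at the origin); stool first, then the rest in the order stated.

stool();
translate([1684, 0, 0]) stool();
translate([0, 0, 394]) beam(2038);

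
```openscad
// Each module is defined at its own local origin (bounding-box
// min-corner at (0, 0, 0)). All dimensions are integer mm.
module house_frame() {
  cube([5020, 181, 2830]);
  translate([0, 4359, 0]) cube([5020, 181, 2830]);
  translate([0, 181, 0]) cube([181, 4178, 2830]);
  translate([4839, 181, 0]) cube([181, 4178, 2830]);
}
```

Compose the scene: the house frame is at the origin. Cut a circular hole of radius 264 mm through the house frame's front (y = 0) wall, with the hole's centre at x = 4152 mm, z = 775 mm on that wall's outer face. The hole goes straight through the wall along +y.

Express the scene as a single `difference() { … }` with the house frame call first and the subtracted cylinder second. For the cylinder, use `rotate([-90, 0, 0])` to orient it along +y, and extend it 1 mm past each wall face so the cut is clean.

difference() {
  house_frame();
  translate([4152, -1, 775]) rotate([-90, 0, 0]) cylinder(h = 183, r = 264);
}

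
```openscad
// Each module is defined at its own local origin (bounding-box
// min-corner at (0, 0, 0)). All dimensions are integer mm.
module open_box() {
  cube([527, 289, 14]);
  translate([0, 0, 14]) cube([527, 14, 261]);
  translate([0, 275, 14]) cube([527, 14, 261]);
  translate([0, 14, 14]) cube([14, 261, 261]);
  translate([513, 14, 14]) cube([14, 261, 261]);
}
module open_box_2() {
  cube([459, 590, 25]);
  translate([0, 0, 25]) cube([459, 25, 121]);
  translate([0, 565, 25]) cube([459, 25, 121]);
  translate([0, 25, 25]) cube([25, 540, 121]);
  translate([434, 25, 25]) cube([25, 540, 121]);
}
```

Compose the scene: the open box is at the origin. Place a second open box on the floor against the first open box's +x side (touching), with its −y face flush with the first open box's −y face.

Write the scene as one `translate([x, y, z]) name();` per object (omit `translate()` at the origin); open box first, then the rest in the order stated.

open_box();
translate([527, 0, 0]) open_box_2();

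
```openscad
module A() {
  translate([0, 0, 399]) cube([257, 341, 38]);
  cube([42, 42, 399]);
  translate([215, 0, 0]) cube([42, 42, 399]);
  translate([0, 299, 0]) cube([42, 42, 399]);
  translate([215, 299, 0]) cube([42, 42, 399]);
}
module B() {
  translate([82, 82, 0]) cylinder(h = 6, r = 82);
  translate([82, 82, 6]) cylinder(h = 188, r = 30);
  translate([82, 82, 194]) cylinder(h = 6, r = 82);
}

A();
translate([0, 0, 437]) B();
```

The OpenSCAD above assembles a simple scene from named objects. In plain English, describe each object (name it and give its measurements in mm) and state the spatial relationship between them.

A is a four-legged stool. The seat is a 257×341×38 mm slab whose top surface is at z = 437 mm; four square legs, each 42×42 mm in cross-section, run from the floor (z = 0) to the underside of the seat, each flush with a corner of the seat.

B is a spool: two coaxial disc flanges of radius 82 mm and thickness 6 mm, joined by a core cylinder of radius 30 mm and height 188 mm. The lower flange rests on z = 0 and the three cylinders share a vertical axis.

The spool is on top of the stool.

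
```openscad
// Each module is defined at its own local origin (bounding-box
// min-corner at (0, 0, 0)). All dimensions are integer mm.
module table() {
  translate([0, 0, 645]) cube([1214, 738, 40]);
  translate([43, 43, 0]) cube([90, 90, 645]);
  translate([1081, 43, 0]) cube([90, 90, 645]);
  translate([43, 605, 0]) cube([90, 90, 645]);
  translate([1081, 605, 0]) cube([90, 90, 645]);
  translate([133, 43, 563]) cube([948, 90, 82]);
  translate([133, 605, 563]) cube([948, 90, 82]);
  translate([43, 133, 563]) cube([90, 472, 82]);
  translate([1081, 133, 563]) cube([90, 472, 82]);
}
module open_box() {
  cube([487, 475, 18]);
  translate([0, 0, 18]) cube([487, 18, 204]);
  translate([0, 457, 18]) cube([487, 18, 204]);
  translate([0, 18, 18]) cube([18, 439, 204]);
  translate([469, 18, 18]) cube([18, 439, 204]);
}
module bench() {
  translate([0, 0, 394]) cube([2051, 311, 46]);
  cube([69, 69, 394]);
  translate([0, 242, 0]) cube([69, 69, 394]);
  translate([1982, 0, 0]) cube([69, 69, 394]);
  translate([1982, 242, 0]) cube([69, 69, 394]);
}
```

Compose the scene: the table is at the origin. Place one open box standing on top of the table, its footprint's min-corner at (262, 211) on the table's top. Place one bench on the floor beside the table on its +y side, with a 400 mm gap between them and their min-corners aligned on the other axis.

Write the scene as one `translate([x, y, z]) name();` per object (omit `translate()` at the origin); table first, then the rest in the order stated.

table();
translate([262, 211, 685]) open_box();
translate([0, 1138, 0]) bench();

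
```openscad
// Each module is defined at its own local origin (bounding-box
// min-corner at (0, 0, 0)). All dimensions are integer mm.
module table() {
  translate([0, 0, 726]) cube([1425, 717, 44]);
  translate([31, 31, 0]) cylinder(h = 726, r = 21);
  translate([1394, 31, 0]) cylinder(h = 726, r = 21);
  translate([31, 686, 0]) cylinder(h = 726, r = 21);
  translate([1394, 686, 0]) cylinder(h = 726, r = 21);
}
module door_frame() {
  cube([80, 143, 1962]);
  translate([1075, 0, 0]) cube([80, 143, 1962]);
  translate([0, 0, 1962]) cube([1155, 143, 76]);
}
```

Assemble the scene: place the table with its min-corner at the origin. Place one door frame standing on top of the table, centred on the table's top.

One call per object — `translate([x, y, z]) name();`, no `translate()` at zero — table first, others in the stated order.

table();
translate([135, 287, 770]) door_frame();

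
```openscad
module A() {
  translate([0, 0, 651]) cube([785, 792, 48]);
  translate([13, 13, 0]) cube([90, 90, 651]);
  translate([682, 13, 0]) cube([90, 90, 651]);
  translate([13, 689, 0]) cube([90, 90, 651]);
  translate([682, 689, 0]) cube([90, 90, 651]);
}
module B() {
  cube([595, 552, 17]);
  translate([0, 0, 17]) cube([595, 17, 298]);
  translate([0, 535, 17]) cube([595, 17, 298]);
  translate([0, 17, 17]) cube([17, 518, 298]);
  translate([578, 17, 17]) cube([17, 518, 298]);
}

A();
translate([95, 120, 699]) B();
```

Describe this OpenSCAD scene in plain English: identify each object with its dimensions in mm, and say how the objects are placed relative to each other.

A is a table: top 785 mm (x) × 792 mm (y), 48 mm thick, upper face at z = 699 mm, on four 90×90 mm square legs, each inset 13 mm from the nearest pair of top edges, running from z = 0 to the bottom of the top.

B is an open storage box with external size 595×552×315 mm and wall thickness 17 mm (the base is also 17 mm thick). The base covers the whole footprint; the four walls stand on the base, with the y-facing walls full-width and the x-facing walls fitting between their inner faces.

The open box is on top of the table, centred.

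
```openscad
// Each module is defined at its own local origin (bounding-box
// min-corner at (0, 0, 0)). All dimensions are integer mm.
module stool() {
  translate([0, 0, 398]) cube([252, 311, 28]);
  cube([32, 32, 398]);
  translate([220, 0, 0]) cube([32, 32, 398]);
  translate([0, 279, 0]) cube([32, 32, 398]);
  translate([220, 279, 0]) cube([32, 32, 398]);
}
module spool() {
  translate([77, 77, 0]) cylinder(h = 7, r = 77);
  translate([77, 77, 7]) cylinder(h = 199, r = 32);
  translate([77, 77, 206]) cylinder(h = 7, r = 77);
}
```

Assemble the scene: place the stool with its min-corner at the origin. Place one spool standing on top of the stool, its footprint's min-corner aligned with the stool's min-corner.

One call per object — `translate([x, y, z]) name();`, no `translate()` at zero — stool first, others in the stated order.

stool();
translate([0, 0, 426]) spool();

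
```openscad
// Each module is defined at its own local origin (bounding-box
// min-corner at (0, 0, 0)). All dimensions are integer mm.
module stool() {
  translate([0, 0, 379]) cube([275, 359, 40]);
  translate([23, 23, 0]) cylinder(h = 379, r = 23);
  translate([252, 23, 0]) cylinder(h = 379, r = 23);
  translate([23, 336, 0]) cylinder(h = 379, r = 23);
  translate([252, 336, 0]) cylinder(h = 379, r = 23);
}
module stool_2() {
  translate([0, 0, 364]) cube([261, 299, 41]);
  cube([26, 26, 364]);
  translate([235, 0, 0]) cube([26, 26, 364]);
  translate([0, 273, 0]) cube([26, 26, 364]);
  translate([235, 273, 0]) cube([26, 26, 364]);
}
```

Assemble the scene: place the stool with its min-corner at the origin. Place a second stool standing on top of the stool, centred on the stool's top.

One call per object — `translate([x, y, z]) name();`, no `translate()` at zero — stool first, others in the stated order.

stool();
translate([7, 30, 419]) stool_2();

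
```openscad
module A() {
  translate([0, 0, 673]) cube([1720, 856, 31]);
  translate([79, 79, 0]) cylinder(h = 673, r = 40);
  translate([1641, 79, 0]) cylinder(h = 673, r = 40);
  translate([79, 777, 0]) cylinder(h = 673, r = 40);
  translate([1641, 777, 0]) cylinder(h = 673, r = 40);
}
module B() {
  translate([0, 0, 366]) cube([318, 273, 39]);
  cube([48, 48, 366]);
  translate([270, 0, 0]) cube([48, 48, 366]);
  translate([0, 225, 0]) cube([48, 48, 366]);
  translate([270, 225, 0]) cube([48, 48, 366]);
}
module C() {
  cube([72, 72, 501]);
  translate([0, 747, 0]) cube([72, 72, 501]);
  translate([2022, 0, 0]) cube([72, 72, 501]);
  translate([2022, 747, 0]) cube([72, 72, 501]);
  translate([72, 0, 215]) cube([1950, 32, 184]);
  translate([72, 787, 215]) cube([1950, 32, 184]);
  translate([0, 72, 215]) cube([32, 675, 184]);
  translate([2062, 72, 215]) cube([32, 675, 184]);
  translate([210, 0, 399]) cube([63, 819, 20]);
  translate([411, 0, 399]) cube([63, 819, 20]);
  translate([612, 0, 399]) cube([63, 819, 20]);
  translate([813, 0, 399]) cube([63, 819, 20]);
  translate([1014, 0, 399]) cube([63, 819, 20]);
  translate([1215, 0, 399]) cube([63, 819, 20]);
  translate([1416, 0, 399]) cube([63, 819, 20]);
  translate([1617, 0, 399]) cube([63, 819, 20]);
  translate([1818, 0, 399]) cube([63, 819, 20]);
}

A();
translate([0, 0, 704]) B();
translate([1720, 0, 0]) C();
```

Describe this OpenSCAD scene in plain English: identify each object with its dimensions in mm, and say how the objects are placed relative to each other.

A is a table: top 1720 mm (x) × 856 mm (y), 31 mm thick, upper face at z = 704 mm, on four round legs of 80 mm diameter, each leg's bounding box inset 39 mm from the nearest pair of top edges, running from z = 0 to the bottom of the top.

B is a four-legged stool. The seat is a 318×273×39 mm slab whose top surface is at z = 405 mm; four square legs, each 48×48 mm in cross-section, run from the floor (z = 0) to the underside of the seat, each flush with a corner of the seat.

C is a bed frame 2094 mm long (x) by 819 mm wide (y). Four 72×72 mm corner posts, 501 mm tall, at the corners of the footprint. Four rails of 32 mm thickness and 184 mm height run between adjacent posts with their undersides at z = 215 mm, their outer faces flush with the outside of the frame (the two x-running rails run between the posts' inner faces; the two y-running rails run between the posts' inner faces). 9 slats, each 63 mm wide (x) and 20 mm thick, lie across the top of the two x-running rails, running the full 819 mm width of the frame in y; the slats are evenly spaced along x between the inner faces of the end posts with equal gaps (rounded down to the nearest mm) at the −x end and between each pair — any rounding remainder accumulates at the +x end.

The stool is on top of the table. The bed frame is against the table's +x side, with their −y faces flush.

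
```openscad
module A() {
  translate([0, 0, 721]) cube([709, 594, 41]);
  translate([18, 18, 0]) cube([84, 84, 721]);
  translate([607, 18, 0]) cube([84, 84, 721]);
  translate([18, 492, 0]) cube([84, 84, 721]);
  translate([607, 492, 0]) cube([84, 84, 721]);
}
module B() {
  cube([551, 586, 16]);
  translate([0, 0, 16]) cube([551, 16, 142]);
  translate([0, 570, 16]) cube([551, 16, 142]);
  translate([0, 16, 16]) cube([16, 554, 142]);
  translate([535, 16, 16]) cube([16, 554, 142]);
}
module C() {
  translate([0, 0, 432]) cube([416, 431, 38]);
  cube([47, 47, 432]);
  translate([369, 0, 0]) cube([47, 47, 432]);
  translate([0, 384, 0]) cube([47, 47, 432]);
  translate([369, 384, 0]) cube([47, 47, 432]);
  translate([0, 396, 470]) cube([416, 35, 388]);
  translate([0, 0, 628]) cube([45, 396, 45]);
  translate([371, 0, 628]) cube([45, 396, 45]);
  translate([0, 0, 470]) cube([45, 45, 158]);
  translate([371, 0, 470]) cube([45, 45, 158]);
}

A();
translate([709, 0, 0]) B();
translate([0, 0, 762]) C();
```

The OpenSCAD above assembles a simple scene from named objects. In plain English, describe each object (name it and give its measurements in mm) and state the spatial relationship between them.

A is a rectangular dining table. The top is 709×594×41 mm with its upper surface at z = 762 mm. It stands on four 84×84 mm square legs, each inset 18 mm from the nearest pair of top edges, running from the floor to the underside of the top.

B is an open storage box with external size 551×586×158 mm and wall thickness 16 mm (the base is also 16 mm thick). The base covers the whole footprint; the four walls stand on the base, with the y-facing walls full-width and the x-facing walls fitting between their inner faces.

C is a chair: 416×431 mm seat, 38 mm thick, top at z = 470 mm, on four 47 mm square corner legs flush with the seat edges. A 35 mm thick backrest slab spans the full seat width, extending 388 mm above the seat top, its back face flush with the seat's +y edge. Two armrests of 45×45 mm section run along each side from the seat's front edge to the front of the backrest, top faces 203 mm above the seat top and outer faces flush with the seat's x-edges; a 45×45 mm post under the front of each armrest stands on the seat at the front corner.

The open box is against the table's +x side, with their −y faces flush. The chair is on top of the table.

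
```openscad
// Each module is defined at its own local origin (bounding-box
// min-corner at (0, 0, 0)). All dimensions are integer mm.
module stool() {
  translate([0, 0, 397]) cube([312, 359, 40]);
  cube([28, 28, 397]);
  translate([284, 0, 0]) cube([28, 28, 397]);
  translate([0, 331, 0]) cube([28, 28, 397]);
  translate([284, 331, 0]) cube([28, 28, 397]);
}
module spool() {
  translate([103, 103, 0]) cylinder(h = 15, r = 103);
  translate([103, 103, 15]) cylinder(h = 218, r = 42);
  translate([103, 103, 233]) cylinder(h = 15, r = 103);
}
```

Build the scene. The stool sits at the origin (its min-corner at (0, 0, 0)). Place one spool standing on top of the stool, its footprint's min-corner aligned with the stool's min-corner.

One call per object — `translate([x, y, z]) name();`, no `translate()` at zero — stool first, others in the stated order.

stool();
translate([0, 0, 437]) spool();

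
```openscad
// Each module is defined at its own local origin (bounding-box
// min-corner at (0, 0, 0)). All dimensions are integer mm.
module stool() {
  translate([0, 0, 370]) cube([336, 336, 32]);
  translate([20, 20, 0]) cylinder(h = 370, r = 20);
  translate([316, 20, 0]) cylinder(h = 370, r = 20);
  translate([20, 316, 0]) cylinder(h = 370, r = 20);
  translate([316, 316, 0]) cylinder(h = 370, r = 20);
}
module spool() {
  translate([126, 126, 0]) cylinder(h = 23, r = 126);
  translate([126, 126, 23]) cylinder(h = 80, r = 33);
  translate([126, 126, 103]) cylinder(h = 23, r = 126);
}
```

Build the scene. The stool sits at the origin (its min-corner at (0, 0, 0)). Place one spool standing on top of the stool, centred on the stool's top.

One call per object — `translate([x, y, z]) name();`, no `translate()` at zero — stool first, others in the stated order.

stool();
translate([42, 42, 402]) spool();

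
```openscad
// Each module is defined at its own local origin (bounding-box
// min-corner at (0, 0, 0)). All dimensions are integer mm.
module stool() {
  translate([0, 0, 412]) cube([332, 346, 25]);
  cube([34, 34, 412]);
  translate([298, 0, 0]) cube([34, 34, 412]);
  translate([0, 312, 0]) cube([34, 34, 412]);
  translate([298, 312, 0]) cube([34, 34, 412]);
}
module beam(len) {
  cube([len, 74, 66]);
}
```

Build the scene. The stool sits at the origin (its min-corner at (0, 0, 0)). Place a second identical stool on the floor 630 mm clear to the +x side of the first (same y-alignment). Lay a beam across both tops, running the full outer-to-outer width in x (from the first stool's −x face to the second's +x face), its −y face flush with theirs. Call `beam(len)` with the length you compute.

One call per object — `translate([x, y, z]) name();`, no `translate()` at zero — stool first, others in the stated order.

stool();
translate([962, 0, 0]) stool();
translate([0, 0, 437]) beam(1294);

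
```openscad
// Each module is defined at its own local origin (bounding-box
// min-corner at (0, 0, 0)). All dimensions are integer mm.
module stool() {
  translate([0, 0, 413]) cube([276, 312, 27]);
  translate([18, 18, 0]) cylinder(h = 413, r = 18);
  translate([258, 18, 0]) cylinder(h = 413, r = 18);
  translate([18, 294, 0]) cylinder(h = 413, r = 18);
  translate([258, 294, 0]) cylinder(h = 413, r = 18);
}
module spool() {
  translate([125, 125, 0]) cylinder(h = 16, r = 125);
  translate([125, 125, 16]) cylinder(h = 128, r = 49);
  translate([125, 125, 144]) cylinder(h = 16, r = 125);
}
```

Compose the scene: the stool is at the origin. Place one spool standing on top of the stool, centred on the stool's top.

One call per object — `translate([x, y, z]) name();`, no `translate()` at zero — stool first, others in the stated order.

stool();
translate([13, 31, 440]) spool();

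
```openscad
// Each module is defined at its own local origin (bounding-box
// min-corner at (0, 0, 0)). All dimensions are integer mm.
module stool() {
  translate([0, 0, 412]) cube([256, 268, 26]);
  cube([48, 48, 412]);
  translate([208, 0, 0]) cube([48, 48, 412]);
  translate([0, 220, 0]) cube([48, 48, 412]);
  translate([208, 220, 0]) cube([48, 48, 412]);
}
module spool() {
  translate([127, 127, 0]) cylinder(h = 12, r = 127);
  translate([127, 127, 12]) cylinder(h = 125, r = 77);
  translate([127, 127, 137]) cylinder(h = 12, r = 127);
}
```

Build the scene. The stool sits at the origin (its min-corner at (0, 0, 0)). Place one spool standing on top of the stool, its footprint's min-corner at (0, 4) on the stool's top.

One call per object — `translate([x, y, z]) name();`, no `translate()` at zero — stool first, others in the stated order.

stool();
translate([0, 4, 438]) spool();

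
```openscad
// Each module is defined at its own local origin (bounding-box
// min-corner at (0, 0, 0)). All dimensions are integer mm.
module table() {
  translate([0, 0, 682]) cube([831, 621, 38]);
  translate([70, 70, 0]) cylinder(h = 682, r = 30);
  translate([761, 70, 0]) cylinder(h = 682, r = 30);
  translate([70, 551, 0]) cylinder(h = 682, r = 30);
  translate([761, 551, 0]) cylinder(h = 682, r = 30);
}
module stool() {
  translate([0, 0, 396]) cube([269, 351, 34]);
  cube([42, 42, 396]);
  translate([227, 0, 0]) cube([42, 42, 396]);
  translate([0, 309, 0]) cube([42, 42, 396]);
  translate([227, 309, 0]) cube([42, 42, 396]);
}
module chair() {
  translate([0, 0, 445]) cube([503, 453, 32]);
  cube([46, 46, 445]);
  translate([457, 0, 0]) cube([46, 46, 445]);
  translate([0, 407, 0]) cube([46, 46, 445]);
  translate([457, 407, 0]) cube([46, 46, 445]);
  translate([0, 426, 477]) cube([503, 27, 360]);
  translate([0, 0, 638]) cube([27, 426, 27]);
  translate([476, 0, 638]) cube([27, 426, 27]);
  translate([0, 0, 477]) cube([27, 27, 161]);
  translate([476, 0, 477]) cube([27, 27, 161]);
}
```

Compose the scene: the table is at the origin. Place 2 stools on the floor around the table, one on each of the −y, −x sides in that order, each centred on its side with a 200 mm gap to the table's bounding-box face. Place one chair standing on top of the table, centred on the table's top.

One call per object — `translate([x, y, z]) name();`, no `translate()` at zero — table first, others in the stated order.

table();
translate([281, -551, 0]) stool();
translate([-469, 135, 0]) stool();
translate([164, 84, 720]) chair();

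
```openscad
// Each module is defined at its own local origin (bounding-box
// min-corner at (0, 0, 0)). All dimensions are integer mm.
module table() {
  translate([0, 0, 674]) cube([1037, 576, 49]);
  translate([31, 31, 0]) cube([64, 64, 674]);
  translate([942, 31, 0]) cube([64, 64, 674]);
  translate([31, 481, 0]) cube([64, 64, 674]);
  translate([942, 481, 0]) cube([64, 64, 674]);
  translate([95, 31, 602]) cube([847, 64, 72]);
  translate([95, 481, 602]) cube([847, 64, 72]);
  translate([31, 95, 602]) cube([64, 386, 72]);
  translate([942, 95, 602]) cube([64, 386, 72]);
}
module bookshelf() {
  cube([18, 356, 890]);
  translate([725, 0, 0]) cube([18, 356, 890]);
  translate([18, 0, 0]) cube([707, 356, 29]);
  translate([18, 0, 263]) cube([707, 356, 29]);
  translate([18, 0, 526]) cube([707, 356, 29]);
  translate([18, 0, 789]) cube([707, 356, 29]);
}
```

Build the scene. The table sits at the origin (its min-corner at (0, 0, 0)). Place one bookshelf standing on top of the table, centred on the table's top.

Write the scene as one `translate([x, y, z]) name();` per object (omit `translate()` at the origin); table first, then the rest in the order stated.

table();
translate([147, 110, 723]) bookshelf();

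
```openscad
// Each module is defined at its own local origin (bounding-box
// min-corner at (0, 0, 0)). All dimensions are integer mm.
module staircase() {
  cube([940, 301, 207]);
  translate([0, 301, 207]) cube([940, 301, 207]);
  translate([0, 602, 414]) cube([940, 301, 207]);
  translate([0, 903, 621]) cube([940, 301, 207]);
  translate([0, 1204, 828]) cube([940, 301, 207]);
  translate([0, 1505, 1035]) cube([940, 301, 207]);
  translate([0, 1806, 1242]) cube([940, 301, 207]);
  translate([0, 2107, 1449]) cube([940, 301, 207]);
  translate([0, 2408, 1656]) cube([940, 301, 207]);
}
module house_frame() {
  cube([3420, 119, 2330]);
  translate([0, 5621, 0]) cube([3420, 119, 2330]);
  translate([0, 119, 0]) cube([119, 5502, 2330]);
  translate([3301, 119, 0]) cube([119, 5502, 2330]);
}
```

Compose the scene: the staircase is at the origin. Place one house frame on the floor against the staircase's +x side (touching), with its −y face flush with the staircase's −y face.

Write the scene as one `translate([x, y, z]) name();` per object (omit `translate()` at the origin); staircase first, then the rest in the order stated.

staircase();
translate([940, 0, 0]) house_frame();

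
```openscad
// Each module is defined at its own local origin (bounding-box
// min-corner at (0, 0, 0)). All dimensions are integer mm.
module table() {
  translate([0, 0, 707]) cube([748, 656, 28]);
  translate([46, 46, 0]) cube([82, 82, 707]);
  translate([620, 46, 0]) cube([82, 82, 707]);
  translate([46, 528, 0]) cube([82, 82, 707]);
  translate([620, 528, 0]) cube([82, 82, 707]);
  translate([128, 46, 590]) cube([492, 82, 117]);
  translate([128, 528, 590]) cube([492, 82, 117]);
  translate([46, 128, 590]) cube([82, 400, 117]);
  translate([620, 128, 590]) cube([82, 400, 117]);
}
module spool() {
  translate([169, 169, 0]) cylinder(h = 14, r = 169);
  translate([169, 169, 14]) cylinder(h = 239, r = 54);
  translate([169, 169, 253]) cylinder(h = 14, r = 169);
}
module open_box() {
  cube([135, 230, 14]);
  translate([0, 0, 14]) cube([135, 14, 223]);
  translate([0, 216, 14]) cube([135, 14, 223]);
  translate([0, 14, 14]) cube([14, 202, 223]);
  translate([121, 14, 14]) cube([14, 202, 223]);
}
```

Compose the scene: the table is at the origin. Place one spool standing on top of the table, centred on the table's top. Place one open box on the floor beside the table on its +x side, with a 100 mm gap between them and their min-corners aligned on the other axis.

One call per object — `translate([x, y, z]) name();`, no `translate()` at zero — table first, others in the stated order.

table();
translate([205, 159, 735]) spool();
translate([848, 0, 0]) open_box();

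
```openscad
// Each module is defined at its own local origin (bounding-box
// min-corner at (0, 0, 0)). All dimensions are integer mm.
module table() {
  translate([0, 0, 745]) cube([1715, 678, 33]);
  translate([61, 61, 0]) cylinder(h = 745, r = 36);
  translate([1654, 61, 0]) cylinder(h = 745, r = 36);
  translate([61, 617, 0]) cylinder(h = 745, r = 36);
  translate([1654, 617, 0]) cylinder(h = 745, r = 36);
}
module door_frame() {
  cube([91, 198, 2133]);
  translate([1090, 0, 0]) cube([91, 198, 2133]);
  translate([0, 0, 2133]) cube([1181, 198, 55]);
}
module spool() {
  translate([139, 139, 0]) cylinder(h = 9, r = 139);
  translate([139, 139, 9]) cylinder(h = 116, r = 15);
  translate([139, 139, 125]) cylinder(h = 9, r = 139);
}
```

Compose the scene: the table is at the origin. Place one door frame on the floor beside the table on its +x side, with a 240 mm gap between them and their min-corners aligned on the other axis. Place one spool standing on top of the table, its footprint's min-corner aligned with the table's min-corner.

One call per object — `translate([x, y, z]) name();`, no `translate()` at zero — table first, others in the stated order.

table();
translate([1955, 0, 0]) door_frame();
translate([0, 0, 778]) spool();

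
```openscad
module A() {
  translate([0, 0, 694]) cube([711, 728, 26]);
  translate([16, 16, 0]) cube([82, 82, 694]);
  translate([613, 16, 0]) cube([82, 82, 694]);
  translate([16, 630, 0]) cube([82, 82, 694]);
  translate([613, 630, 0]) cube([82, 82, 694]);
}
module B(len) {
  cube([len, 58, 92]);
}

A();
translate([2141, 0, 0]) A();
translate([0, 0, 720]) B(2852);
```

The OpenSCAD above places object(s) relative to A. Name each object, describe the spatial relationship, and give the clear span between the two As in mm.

Second table starts at x = 2141; first ends at x = 711; clear span = 2141 − 711 = 1430 mm.

A is a table. B is a beam. A beam spans the tops of two tables. The clear span between the two tables is 1430 mm.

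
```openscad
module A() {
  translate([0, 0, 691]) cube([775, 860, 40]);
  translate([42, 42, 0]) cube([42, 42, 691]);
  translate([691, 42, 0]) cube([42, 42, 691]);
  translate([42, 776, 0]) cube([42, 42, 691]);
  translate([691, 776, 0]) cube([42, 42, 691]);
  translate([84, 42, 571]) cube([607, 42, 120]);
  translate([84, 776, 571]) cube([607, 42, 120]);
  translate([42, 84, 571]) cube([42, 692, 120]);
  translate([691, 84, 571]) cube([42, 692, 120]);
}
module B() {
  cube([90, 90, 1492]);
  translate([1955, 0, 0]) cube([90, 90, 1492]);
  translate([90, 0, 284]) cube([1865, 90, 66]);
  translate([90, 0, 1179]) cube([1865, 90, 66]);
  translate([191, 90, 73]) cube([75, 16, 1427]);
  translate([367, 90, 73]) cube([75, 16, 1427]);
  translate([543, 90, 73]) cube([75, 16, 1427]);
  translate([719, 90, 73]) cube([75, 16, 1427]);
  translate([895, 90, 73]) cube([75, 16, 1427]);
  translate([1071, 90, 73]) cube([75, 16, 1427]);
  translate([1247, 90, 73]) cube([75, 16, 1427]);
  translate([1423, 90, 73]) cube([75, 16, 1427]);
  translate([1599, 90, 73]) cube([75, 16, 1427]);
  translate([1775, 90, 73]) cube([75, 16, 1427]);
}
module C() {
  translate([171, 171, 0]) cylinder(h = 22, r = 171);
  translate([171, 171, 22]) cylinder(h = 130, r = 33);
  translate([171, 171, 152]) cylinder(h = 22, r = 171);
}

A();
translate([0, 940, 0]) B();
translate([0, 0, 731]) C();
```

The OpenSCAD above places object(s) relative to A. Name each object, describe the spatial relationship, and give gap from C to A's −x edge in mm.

The spool's min-x is at 0; the table's min-x is 0; gap = 0 mm.

A is a table. B is a fence section. C is a spool. The fence section is on the floor beside the table on its +y side. The spool is on top of the table. The gap from the spool to the table's −x edge is 0 mm.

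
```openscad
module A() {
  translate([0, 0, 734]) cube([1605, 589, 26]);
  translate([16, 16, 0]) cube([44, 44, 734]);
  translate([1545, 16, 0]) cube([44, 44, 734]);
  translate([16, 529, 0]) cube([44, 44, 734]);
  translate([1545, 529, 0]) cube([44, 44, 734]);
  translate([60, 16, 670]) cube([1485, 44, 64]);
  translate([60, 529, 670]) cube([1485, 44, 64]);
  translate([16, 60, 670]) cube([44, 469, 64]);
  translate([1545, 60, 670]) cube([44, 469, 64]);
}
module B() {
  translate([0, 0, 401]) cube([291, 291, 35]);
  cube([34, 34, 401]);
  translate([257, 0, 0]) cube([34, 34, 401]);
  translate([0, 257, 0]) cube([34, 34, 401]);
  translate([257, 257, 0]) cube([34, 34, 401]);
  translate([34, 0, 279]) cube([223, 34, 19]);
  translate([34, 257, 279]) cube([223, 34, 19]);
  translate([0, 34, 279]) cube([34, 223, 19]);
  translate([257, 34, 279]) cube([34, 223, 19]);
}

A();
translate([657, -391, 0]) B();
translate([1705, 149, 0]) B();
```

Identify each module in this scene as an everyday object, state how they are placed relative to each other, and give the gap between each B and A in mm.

Each stool's nearest face is 100 mm from the table's bounding box.

A is a table. B is a stool. Two stools sit around the table at the −y, +x sides. The gap between each stool and the table is 100 mm.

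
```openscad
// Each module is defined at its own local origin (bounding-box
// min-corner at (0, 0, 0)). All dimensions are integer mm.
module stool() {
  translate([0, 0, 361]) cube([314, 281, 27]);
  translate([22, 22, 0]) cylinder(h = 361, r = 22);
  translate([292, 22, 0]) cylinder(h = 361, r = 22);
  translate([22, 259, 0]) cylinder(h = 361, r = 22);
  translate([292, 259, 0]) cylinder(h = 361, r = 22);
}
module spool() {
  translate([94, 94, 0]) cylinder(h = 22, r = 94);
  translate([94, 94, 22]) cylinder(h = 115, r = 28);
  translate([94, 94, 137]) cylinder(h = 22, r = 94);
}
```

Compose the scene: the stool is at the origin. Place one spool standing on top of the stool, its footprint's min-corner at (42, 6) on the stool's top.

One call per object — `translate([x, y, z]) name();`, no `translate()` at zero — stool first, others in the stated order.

stool();
translate([42, 6, 388]) spool();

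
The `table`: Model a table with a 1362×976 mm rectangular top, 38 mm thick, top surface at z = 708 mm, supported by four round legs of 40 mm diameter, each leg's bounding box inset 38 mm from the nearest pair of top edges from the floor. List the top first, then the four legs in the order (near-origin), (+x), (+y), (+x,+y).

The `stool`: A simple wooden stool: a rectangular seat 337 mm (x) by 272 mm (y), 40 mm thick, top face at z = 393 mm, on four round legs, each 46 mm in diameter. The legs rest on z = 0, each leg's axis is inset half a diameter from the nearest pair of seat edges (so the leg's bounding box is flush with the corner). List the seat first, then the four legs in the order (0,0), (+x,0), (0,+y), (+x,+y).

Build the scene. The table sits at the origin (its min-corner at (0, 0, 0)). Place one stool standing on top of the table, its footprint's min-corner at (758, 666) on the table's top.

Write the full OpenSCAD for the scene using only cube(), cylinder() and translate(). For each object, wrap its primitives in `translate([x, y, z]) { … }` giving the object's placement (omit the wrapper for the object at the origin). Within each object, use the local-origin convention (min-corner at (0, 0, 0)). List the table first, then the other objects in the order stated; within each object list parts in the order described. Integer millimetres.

translate([0, 0, 670]) cube([1362, 976, 38]);
translate([58, 58, 0]) cylinder(h = 670, r = 20);
translate([1304, 58, 0]) cylinder(h = 670, r = 20);
translate([58, 918, 0]) cylinder(h = 670, r = 20);
translate([1304, 918, 0]) cylinder(h = 670, r = 20);
translate([758, 666, 708]) {
  translate([0, 0, 353]) cube([337, 272, 40]);
  translate([23, 23, 0]) cylinder(h = 353, r = 23);
  translate([314, 23, 0]) cylinder(h = 353, r = 23);
  translate([23, 249, 0]) cylinder(h = 353, r = 23);
  translate([314, 249, 0]) cylinder(h = 353, r = 23);
}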